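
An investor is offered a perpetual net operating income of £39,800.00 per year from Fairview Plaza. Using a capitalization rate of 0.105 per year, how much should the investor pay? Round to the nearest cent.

Level perpetuity: PV = C / r = £39,800.00 / 0.105 = £379,047.62

£379047.62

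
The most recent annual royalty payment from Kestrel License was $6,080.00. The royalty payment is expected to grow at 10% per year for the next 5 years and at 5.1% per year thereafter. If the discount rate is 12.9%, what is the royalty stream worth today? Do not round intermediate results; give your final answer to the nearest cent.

$100065.33

D_1 = 6688.00000
D_2 = 7356.80000
D_3 = 8092.48000
D_4 = 8901.72800
D_5 = 9791.90080
Terminal value at year 5: TV = D_5×(1+g_2)/(r−g_2) = 10291.28774/0.078 = 131939.58642
P_0 = D_1/(1+r)^1 + D_2/(1+r)^2 + D_3/(1+r)^3 + D_4/(1+r)^4 + D_5/(1+r)^5 + TV/(1+r)^5
    = 5923.82640 + 5771.66434 + 5623.41078 + 5478.96533 + 5338.23017 + 71929.22960 = 100065.32660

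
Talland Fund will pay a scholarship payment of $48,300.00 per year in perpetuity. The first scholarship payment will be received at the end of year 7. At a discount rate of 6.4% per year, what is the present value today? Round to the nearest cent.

$520136.57

Value at end of year 6: C / r = $48,300.00 / 0.064 = $754,687.5000
Discount to today: PV = $754,687.5000 / (1 + 0.064)^6 = $754,687.5000 / 1.450941 = $520,136.57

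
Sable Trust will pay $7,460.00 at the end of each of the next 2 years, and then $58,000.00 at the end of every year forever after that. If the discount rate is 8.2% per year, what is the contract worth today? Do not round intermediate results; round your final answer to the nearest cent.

$617437.41

PV of 2-year annuity: $7,460.00 × [1 − (1+0.082)^−2] / 0.082 = 13266.76484
Perpetuity value at year 2: $58,000.00 / 0.082 = 707317.07317
PV of perpetuity: 707317.07317 / (1+0.082)^2 = 604170.64412
Total PV = 13266.76484 + 604170.64412 = 617437.40896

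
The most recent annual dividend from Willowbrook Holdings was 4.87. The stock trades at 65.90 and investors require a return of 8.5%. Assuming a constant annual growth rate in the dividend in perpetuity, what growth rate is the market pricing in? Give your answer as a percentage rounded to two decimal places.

1.03%

P = D₀(1+g)/(r−g) ⇒ P(r−g) = D₀(1+g) ⇒ g(P+D₀) = P·r − D₀
g = (P·r − D₀)/(P + D₀) = (65.90×0.085 − 4.87) / (65.90 + 4.87) = 0.010336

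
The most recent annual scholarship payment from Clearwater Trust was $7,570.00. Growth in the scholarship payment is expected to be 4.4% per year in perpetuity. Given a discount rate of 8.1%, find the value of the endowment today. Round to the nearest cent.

D₁ = D₀ × (1 + g) = $7,570.00 × 1.044 = $7,903.0800
Growing perpetuity: P = D₁ / (r − g) = $7,903.0800 / (0.081 − 0.044) = $213,596.76

$213596.76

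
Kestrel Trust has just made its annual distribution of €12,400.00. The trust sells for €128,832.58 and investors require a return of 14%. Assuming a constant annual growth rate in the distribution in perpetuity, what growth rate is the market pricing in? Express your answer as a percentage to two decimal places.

3.99%

P = D₀(1+g)/(r−g) ⇒ P(r−g) = D₀(1+g) ⇒ g(P+D₀) = P·r − D₀
g = (P·r − D₀)/(P + D₀) = (€128,832.58×0.14 − €12,400.00) / (€128,832.58 + €12,400.00) = 0.039910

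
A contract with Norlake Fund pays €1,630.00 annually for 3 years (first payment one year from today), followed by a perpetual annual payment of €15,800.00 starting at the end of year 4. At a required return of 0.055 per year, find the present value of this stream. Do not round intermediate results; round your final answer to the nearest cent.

PV of 3-year annuity: €1,630.00 × [1 − (1+0.055)^−3] / 0.055 = 4397.63141
Perpetuity value at year 3: €15,800.00 / 0.055 = 287272.72727
PV of perpetuity: 287272.72727 / (1+0.055)^3 = 244645.37989
Total PV = 4397.63141 + 244645.37989 = 249043.01130

€249043.01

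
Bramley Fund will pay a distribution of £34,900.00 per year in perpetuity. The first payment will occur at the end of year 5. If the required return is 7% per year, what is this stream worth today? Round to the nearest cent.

£380357.76

Value at end of year 4: C / r = £34,900.00 / 0.07 = £498,571.4286
Discount to today: PV = £498,571.4286 / (1 + 0.07)^4 = £498,571.4286 / 1.310796 = £380,357.76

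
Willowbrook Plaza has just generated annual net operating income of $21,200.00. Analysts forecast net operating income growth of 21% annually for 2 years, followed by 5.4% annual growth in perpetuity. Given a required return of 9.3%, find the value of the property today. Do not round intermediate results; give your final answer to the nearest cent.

D_1 = 25652.00000
D_2 = 31038.92000
Terminal value at year 2: TV = D_2×(1+g_2)/(r−g_2) = 32715.02168/0.039 = 838846.70974
P_0 = D_1/(1+r)^1 + D_2/(1+r)^2 + TV/(1+r)^2
    = 23469.35041 + 25981.62305 + 702170.01792 = 751620.99139

$751620.99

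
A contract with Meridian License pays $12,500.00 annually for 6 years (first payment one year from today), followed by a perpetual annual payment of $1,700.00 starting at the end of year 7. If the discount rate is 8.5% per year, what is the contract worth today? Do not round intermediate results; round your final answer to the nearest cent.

$69178.74

PV of 6-year annuity: $12,500.00 × [1 − (1+0.085)^−6] / 0.085 = 56919.83962
Perpetuity value at year 6: $1,700.00 / 0.085 = 20000.00000
PV of perpetuity: 20000.00000 / (1+0.085)^6 = 12258.90181
Total PV = 56919.83962 + 12258.90181 = 69178.74143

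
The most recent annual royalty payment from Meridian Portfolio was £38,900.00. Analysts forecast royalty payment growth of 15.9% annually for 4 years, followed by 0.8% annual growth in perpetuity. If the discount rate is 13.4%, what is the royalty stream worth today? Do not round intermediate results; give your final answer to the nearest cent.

D_1 = 45085.10000
D_2 = 52253.63090
D_3 = 60561.95821
D_4 = 70191.30957
Terminal value at year 4: TV = D_4×(1+g_2)/(r−g_2) = 70752.84005/0.126 = 561530.47655
P_0 = D_1/(1+r)^1 + D_2/(1+r)^2 + D_3/(1+r)^3 + D_4/(1+r)^4 + TV/(1+r)^4
    = 39757.58377 + 40634.07372 + 41529.88663 + 42445.44850 + 339563.58803 = 503930.58065

£503930.58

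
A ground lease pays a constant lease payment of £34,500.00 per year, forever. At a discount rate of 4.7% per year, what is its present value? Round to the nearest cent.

£734042.55

Level perpetuity: PV = C / r = £34,500.00 / 0.047 = £734,042.55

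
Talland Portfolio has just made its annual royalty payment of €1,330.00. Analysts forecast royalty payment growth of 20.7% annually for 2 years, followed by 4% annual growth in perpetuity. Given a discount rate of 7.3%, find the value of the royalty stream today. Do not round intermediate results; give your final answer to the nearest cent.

€56216.91

D_1 = 1605.31000
D_2 = 1937.60917
Terminal value at year 2: TV = D_2×(1+g_2)/(r−g_2) = 2015.11354/0.033 = 61064.04657
P_0 = D_1/(1+r)^1 + D_2/(1+r)^2 + TV/(1+r)^2
    = 1496.09506 + 1682.93265 + 53037.87759 = 56216.90531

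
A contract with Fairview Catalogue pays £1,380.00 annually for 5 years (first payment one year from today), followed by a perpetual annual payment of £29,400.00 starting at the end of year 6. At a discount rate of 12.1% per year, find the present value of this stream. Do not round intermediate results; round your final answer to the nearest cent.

PV of 5-year annuity: £1,380.00 × [1 − (1+0.121)^−5] / 0.121 = 4962.29215
Perpetuity value at year 5: £29,400.00 / 0.121 = 242975.20661
PV of perpetuity: 242975.20661 / (1+0.121)^5 = 137256.80871
Total PV = 4962.29215 + 137256.80871 = 142219.10086

£142219.10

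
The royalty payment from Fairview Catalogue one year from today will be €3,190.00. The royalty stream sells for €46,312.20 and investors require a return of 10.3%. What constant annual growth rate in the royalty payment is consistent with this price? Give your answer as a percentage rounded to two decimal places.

P = D₁/(r−g) ⇒ g = r − D₁/P = 0.103 − €3,190.00/€46,312.20 = 0.034120

3.41%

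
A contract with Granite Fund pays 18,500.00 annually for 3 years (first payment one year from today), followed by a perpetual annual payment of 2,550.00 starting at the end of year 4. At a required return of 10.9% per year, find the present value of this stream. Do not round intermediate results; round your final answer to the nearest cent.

62439.64

PV of 3-year annuity: 18,500.00 × [1 − (1+0.109)^−3] / 0.109 = 45287.46702
Perpetuity value at year 3: 2,550.00 / 0.109 = 23394.49541
PV of perpetuity: 23394.49541 / (1+0.109)^3 = 17152.16888
Total PV = 45287.46702 + 17152.16888 = 62439.63589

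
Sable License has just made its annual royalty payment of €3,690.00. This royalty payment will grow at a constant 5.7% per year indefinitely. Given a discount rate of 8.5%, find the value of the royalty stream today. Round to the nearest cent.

€139297.50

D₁ = D₀ × (1 + g) = €3,690.00 × 1.057 = €3,900.3300
Growing perpetuity: P = D₁ / (r − g) = €3,900.3300 / (0.085 − 0.057) = €139,297.50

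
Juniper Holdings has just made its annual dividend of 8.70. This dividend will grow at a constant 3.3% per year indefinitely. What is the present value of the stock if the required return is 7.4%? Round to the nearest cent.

219.20

D₁ = D₀ × (1 + g) = 8.70 × 1.033 = 8.9871
Growing perpetuity: P = D₁ / (r − g) = 8.9871 / (0.074 − 0.033) = 219.20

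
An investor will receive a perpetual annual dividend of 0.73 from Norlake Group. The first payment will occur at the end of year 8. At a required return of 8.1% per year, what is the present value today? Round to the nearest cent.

Value at end of year 7: C / r = 0.73 / 0.081 = 9.0123
Discount to today: PV = 9.0123 / (1 + 0.081)^7 = 9.0123 / 1.724963 = 5.22

5.22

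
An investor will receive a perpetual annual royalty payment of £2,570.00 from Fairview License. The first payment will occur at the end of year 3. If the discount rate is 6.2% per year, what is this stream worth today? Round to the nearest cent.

£36752.97

Value at end of year 2: C / r = £2,570.00 / 0.062 = £41,451.6129
Discount to today: PV = £41,451.6129 / (1 + 0.062)^2 = £41,451.6129 / 1.127844 = £36,752.97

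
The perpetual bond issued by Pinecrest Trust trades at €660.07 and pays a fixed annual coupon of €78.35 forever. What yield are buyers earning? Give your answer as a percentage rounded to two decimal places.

11.87%

P = C/r ⇒ r = C/P = €78.35/€660.07 = 0.118700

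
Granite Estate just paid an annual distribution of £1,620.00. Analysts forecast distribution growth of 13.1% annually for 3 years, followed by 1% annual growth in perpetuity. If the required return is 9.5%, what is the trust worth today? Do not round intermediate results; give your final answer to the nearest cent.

£26397.71

D_1 = 1832.22000
D_2 = 2072.24082
D_3 = 2343.70437
Terminal value at year 3: TV = D_3×(1+g_2)/(r−g_2) = 2367.14141/0.085 = 27848.72248
P_0 = D_1/(1+r)^1 + D_2/(1+r)^2 + D_3/(1+r)^3 + TV/(1+r)^3
    = 1673.26027 + 1728.27157 + 1785.09146 + 21211.08674 = 26397.71004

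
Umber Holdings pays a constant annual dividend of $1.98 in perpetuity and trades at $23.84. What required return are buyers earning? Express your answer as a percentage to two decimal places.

8.31%

P = C/r ⇒ r = C/P = $1.98/$23.84 = 0.083054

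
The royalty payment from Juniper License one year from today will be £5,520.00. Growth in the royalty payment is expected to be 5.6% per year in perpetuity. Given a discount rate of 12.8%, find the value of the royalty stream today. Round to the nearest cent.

£76666.67

Growing perpetuity: P = D₁ / (r − g) = £5,520.0000 / (0.128 − 0.056) = £76,666.67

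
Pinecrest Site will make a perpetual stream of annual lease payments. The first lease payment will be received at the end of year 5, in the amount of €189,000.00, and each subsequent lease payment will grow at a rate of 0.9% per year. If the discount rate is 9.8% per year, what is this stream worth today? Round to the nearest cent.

€1461041.11

Value at end of year 4: C₁ / (r − g) = €189,000.00 / (0.098 − 0.009) = €2,123,595.5056
Discount to today: PV = €2,123,595.5056 / (1 + 0.098)^4 = €2,123,595.5056 / 1.453481 = €1,461,041.11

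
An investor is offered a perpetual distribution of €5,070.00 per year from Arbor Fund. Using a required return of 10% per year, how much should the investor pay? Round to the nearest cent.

Level perpetuity: PV = C / r = €5,070.00 / 0.1 = €50,700.00

€50700.00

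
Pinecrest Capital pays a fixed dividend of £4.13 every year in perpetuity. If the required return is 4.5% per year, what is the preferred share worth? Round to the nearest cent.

Level perpetuity: PV = C / r = £4.13 / 0.045 = £91.78

£91.78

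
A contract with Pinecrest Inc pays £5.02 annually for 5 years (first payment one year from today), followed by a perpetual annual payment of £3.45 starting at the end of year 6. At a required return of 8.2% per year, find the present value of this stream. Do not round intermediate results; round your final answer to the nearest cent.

PV of 5-year annuity: £5.02 × [1 − (1+0.082)^−5] / 0.082 = 19.93819
Perpetuity value at year 5: £3.45 / 0.082 = 42.07317
PV of perpetuity: 42.07317 / (1+0.082)^5 = 28.37063
Total PV = 19.93819 + 28.37063 = 48.30882

£48.31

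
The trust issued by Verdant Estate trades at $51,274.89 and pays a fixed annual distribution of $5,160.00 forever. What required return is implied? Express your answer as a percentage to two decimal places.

10.06%

P = C/r ⇒ r = C/P = $5,160.00/$51,274.89 = 0.100634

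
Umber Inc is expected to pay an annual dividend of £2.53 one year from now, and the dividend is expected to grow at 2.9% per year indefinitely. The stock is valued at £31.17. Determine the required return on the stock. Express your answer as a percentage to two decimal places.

11.02%

P = D₁/(r − g) ⇒ r = D₁/P + g = £2.5300/£31.17 + 0.029 = 0.081168 + 0.029 = 0.110168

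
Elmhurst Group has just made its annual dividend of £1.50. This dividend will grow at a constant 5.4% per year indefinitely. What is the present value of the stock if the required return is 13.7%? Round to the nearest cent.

£19.05

D₁ = D₀ × (1 + g) = £1.50 × 1.054 = £1.5810
Growing perpetuity: P = D₁ / (r − g) = £1.5810 / (0.137 − 0.054) = £19.05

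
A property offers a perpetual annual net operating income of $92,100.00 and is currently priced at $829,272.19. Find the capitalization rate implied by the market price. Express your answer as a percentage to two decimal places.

P = C/r ⇒ r = C/P = $92,100.00/$829,272.19 = 0.111061

11.11%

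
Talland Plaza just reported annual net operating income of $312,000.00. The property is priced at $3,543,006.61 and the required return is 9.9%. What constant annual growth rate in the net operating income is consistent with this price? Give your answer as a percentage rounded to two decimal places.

1.01%

P = D₀(1+g)/(r−g) ⇒ P(r−g) = D₀(1+g) ⇒ g(P+D₀) = P·r − D₀
g = (P·r − D₀)/(P + D₀) = ($3,543,006.61×0.099 − $312,000.00) / ($3,543,006.61 + $312,000.00) = 0.010054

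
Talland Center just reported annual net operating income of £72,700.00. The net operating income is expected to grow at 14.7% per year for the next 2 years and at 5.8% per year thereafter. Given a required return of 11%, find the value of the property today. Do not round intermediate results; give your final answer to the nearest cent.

£1732170.71

D_1 = 83386.90000
D_2 = 95644.77430
Terminal value at year 2: TV = D_2×(1+g_2)/(r−g_2) = 101192.17121/0.052 = 1946003.29249
P_0 = D_1/(1+r)^1 + D_2/(1+r)^2 + TV/(1+r)^2
    = 75123.33333 + 77627.44444 + 1579419.92735 = 1732170.70513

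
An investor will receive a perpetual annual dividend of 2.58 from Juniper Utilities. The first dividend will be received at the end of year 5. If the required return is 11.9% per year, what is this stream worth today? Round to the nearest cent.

13.83

Value at end of year 4: C / r = 2.58 / 0.119 = 21.6807
Discount to today: PV = 21.6807 / (1 + 0.119)^4 = 21.6807 / 1.567907 = 13.83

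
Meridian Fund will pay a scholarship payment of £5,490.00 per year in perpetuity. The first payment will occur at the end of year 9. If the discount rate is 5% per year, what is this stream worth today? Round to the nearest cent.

£74316.96

Value at end of year 8: C / r = £5,490.00 / 0.05 = £109,800.0000
Discount to today: PV = £109,800.0000 / (1 + 0.05)^8 = £109,800.0000 / 1.477455 = £74,316.96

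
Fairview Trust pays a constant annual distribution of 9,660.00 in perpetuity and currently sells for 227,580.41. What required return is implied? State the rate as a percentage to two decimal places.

4.24%

P = C/r ⇒ r = C/P = 9,660.00/227,580.41 = 0.042447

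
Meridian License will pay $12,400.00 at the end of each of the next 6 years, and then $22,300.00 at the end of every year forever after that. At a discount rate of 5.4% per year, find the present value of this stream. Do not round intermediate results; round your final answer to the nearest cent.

$363350.06

PV of 6-year annuity: $12,400.00 × [1 − (1+0.054)^−6] / 0.054 = 62141.41233
Perpetuity value at year 6: $22,300.00 / 0.054 = 412962.96296
PV of perpetuity: 412962.96296 / (1+0.054)^6 = 301208.64885
Total PV = 62141.41233 + 301208.64885 = 363350.06118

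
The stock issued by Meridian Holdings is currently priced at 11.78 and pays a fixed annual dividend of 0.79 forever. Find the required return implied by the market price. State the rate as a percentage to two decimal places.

P = C/r ⇒ r = C/P = 0.79/11.78 = 0.067063

6.71%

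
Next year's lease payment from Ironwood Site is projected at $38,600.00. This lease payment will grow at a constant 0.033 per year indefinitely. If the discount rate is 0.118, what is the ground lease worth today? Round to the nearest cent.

Growing perpetuity: P = D₁ / (r − g) = $38,600.0000 / (0.118 − 0.033) = $454,117.65

$454117.65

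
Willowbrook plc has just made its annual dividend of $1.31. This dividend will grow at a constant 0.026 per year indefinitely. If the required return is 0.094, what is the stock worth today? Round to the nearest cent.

$19.77

D₁ = D₀ × (1 + g) = $1.31 × 1.026 = $1.3441
Growing perpetuity: P = D₁ / (r − g) = $1.3441 / (0.094 − 0.026) = $19.77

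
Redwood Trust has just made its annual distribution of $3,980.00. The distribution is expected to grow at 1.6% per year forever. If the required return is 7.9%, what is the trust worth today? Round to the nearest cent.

$64185.40

D₁ = D₀ × (1 + g) = $3,980.00 × 1.016 = $4,043.6800
Growing perpetuity: P = D₁ / (r − g) = $4,043.6800 / (0.079 − 0.016) = $64,185.40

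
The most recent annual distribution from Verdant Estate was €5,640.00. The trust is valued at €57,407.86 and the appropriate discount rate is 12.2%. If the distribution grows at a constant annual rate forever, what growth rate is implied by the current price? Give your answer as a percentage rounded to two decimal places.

P = D₀(1+g)/(r−g) ⇒ P(r−g) = D₀(1+g) ⇒ g(P+D₀) = P·r − D₀
g = (P·r − D₀)/(P + D₀) = (€57,407.86×0.122 − €5,640.00) / (€57,407.86 + €5,640.00) = 0.021631

2.16%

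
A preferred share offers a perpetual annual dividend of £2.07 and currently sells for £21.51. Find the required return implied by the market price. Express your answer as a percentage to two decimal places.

9.62%

P = C/r ⇒ r = C/P = £2.07/£21.51 = 0.096234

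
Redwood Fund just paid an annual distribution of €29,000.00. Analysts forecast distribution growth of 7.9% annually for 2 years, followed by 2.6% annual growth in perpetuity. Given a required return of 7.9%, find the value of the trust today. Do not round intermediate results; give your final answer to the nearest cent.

D_1 = 31291.00000
D_2 = 33762.98900
Terminal value at year 2: TV = D_2×(1+g_2)/(r−g_2) = 34640.82671/0.053 = 653600.50404
P_0 = D_1/(1+r)^1 + D_2/(1+r)^2 + TV/(1+r)^2
    = 29000.00000 + 29000.00000 + 561396.22642 = 619396.22642

€619396.23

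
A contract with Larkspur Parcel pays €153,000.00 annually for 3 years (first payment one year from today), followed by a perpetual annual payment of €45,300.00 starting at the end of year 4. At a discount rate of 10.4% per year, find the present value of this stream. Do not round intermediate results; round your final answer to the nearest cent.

PV of 3-year annuity: €153,000.00 × [1 − (1+0.104)^−3] / 0.104 = 377824.83699
Perpetuity value at year 3: €45,300.00 / 0.104 = 435576.92308
PV of perpetuity: 435576.92308 / (1+0.104)^3 = 323711.13801
Total PV = 377824.83699 + 323711.13801 = 701535.97500

€701535.97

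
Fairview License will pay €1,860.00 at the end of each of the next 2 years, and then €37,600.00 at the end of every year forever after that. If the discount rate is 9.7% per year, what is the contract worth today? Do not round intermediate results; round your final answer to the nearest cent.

PV of 2-year annuity: €1,860.00 × [1 − (1+0.097)^−2] / 0.097 = 3241.14245
Perpetuity value at year 2: €37,600.00 / 0.097 = 387628.86598
PV of perpetuity: 387628.86598 / (1+0.097)^2 = 322108.99701
Total PV = 3241.14245 + 322108.99701 = 325350.13946

€325350.14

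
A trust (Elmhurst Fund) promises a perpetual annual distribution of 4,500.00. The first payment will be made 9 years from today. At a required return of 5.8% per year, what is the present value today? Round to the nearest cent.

Value at end of year 8: C / r = 4,500.00 / 0.058 = 77,586.2069
Discount to today: PV = 77,586.2069 / (1 + 0.058)^8 = 77,586.2069 / 1.569948 = 49,419.59

49419.59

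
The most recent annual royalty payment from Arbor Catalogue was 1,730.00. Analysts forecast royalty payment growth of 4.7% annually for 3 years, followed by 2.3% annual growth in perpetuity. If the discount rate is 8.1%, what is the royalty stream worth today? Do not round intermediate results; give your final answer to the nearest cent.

D_1 = 1811.31000
D_2 = 1896.44157
D_3 = 1985.57432
Terminal value at year 3: TV = D_3×(1+g_2)/(r−g_2) = 2031.24253/0.058 = 35021.42299
P_0 = D_1/(1+r)^1 + D_2/(1+r)^2 + D_3/(1+r)^3 + TV/(1+r)^3
    = 1675.58742 + 1622.88624 + 1571.84264 + 27724.05211 = 32594.36841

32594.37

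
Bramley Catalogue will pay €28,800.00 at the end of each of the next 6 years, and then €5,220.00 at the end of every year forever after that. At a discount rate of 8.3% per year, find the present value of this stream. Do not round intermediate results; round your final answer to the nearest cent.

PV of 6-year annuity: €28,800.00 × [1 − (1+0.083)^−6] / 0.083 = 131935.86775
Perpetuity value at year 6: €5,220.00 / 0.083 = 62891.56627
PV of perpetuity: 62891.56627 / (1+0.083)^6 = 38978.19024
Total PV = 131935.86775 + 38978.19024 = 170914.05799

€170914.06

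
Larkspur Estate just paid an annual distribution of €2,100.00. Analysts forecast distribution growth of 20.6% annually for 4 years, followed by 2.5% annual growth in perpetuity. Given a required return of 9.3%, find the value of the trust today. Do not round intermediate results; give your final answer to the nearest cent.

D_1 = 2532.60000
D_2 = 3054.31560
D_3 = 3683.50461
D_4 = 4442.30656
Terminal value at year 4: TV = D_4×(1+g_2)/(r−g_2) = 4553.36423/0.068 = 66961.23865
P_0 = D_1/(1+r)^1 + D_2/(1+r)^2 + D_3/(1+r)^3 + D_4/(1+r)^4 + TV/(1+r)^4
    = 2317.10887 + 2556.66359 + 2820.98471 + 3112.63272 + 46918.36082 = 57725.75071

€57725.75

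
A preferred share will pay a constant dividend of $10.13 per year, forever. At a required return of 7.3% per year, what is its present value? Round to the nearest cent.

Level perpetuity: PV = C / r = $10.13 / 0.073 = $138.77

$138.77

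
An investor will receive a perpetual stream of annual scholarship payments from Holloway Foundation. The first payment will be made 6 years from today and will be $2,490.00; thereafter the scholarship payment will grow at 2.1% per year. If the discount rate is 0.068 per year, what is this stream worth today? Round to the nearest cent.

$38128.11

Value at end of year 5: C₁ / (r − g) = $2,490.00 / (0.068 − 0.021) = $52,978.7234
Discount to today: PV = $52,978.7234 / (1 + 0.068)^5 = $52,978.7234 / 1.389493 = $38,128.11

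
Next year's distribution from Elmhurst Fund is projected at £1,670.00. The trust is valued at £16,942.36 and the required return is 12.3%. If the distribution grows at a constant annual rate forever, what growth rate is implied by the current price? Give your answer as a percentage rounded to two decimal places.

2.44%

P = D₁/(r−g) ⇒ g = r − D₁/P = 0.123 − £1,670.00/£16,942.36 = 0.024430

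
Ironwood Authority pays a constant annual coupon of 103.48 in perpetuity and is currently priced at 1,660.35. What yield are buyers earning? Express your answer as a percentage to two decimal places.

6.23%

P = C/r ⇒ r = C/P = 103.48/1,660.35 = 0.062324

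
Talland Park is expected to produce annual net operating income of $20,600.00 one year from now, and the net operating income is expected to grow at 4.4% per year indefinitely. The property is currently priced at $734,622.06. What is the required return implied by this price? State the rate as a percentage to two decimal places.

7.20%

P = D₁/(r − g) ⇒ r = D₁/P + g = $20,600.0000/$734,622.06 + 0.044 = 0.028042 + 0.044 = 0.072042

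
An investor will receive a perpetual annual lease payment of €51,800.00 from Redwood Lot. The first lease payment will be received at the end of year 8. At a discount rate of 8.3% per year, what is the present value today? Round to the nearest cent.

Value at end of year 7: C / r = €51,800.00 / 0.083 = €624,096.3855
Discount to today: PV = €624,096.3855 / (1 + 0.083)^7 = €624,096.3855 / 1.747428 = €357,151.49

€357151.49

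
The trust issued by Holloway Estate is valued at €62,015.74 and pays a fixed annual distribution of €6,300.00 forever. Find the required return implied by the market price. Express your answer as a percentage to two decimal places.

P = C/r ⇒ r = C/P = €6,300.00/€62,015.74 = 0.101587

10.16%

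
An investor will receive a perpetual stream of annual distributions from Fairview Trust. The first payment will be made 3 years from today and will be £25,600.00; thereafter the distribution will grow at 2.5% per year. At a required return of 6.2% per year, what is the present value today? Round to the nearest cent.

£613464.18

Value at end of year 2: C₁ / (r − g) = £25,600.00 / (0.062 − 0.025) = £691,891.8919
Discount to today: PV = £691,891.8919 / (1 + 0.062)^2 = £691,891.8919 / 1.127844 = £613,464.18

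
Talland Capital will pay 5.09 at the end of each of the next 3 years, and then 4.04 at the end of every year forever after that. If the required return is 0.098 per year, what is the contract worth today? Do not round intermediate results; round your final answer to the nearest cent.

PV of 3-year annuity: 5.09 × [1 − (1+0.098)^−3] / 0.098 = 12.70278
Perpetuity value at year 3: 4.04 / 0.098 = 41.22449
PV of perpetuity: 41.22449 / (1+0.098)^3 = 31.14213
Total PV = 12.70278 + 31.14213 = 43.84491

43.84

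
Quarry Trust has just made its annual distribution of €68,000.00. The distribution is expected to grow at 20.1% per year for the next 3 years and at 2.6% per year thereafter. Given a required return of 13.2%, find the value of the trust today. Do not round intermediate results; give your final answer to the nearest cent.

€1015927.11

D_1 = 81668.00000
D_2 = 98083.26800
D_3 = 117798.00487
Terminal value at year 3: TV = D_3×(1+g_2)/(r−g_2) = 120860.75299/0.106 = 1140195.78297
P_0 = D_1/(1+r)^1 + D_2/(1+r)^2 + D_3/(1+r)^3 + TV/(1+r)^3
    = 72144.87633 + 76542.39971 + 81207.97001 + 786031.86062 = 1015927.10665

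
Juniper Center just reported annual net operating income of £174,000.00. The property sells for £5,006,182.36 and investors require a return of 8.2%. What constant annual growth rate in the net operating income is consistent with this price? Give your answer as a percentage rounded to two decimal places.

P = D₀(1+g)/(r−g) ⇒ P(r−g) = D₀(1+g) ⇒ g(P+D₀) = P·r − D₀
g = (P·r − D₀)/(P + D₀) = (£5,006,182.36×0.082 − £174,000.00) / (£5,006,182.36 + £174,000.00) = 0.045656

4.57%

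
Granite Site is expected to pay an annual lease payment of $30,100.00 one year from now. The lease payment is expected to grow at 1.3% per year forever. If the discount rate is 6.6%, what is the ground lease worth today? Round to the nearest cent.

Growing perpetuity: P = D₁ / (r − g) = $30,100.0000 / (0.066 − 0.013) = $567,924.53

$567924.53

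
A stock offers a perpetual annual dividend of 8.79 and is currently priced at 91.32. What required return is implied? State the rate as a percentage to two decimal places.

9.63%

P = C/r ⇒ r = C/P = 8.79/91.32 = 0.096255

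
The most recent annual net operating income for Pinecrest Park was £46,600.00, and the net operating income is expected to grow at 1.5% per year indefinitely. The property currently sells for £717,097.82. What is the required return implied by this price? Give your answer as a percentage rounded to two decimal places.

8.10%

D₁ = £46,600.00 × 1.015 = £47,299.0000
P = D₁/(r − g) ⇒ r = D₁/P + g = £47,299.0000/£717,097.82 + 0.015 = 0.065959 + 0.015 = 0.080959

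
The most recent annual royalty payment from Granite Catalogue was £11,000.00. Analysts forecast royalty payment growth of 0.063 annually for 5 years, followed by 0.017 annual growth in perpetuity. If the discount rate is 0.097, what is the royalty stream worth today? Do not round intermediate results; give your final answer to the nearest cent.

D_1 = 11693.00000
D_2 = 12429.65900
D_3 = 13212.72752
D_4 = 14045.12935
D_5 = 14929.97250
Terminal value at year 5: TV = D_5×(1+g_2)/(r−g_2) = 15183.78203/0.08 = 189797.27540
P_0 = D_1/(1+r)^1 + D_2/(1+r)^2 + D_3/(1+r)^3 + D_4/(1+r)^4 + D_5/(1+r)^5 + TV/(1+r)^5
    = 10659.07019 + 10328.70703 + 10008.58302 + 9698.38081 + 9397.79289 + 119469.44216 = 169561.97611

£169561.98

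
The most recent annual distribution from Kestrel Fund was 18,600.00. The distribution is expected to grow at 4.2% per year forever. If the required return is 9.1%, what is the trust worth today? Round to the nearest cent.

395534.69

D₁ = D₀ × (1 + g) = 18,600.00 × 1.042 = 19,381.2000
Growing perpetuity: P = D₁ / (r − g) = 19,381.2000 / (0.091 − 0.042) = 395,534.69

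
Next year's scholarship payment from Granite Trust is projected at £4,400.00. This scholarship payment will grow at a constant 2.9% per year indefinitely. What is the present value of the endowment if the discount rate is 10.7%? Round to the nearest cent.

£56410.26

Growing perpetuity: P = D₁ / (r − g) = £4,400.0000 / (0.107 − 0.029) = £56,410.26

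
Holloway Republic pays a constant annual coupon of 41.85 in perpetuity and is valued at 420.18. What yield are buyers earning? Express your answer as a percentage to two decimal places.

P = C/r ⇒ r = C/P = 41.85/420.18 = 0.099600

9.96%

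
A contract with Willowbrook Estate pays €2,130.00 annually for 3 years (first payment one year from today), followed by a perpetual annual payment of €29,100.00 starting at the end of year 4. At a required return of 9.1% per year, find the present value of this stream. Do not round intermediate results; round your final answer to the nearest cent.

€251632.69

PV of 3-year annuity: €2,130.00 × [1 − (1+0.091)^−3] / 0.091 = 5382.06298
Perpetuity value at year 3: €29,100.00 / 0.091 = 319780.21978
PV of perpetuity: 319780.21978 / (1+0.091)^3 = 246250.62696
Total PV = 5382.06298 + 246250.62696 = 251632.68994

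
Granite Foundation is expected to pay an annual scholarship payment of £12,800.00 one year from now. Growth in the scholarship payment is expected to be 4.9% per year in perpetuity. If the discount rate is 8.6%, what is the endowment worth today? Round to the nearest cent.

Growing perpetuity: P = D₁ / (r − g) = £12,800.0000 / (0.086 − 0.049) = £345,945.95

£345945.95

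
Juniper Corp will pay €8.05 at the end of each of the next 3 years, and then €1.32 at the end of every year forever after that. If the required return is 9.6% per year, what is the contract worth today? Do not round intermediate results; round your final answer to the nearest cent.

PV of 3-year annuity: €8.05 × [1 − (1+0.096)^−3] / 0.096 = 20.16098
Perpetuity value at year 3: €1.32 / 0.096 = 13.75000
PV of perpetuity: 13.75000 / (1+0.096)^3 = 10.44410
Total PV = 20.16098 + 10.44410 = 30.60508

€30.61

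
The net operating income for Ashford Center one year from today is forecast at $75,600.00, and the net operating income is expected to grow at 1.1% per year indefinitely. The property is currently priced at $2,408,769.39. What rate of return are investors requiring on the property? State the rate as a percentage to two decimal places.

P = D₁/(r − g) ⇒ r = D₁/P + g = $75,600.0000/$2,408,769.39 + 0.011 = 0.031385 + 0.011 = 0.042385

4.24%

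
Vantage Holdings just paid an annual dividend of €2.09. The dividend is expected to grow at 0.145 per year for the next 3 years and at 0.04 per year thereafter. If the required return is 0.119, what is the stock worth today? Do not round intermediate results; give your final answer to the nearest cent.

€36.04

D_1 = 2.39305
D_2 = 2.74004
D_3 = 3.13735
Terminal value at year 3: TV = D_3×(1+g_2)/(r−g_2) = 3.26284/0.079 = 41.30180
P_0 = D_1/(1+r)^1 + D_2/(1+r)^2 + D_3/(1+r)^3 + TV/(1+r)^3
    = 2.13856 + 2.18825 + 2.23909 + 29.47669 = 36.04260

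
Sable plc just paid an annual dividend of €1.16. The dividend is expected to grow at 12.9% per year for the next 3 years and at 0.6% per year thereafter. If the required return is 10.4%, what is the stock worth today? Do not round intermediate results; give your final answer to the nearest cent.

D_1 = 1.30964
D_2 = 1.47858
D_3 = 1.66932
Terminal value at year 3: TV = D_3×(1+g_2)/(r−g_2) = 1.67934/0.098 = 17.13609
P_0 = D_1/(1+r)^1 + D_2/(1+r)^2 + D_3/(1+r)^3 + TV/(1+r)^3
    = 1.18627 + 1.21313 + 1.24060 + 12.73516 = 16.37516

€16.38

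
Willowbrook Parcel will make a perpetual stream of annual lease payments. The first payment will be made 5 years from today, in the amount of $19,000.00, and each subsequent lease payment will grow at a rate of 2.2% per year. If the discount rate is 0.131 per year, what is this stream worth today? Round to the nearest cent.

$106531.17

Value at end of year 4: C₁ / (r − g) = $19,000.00 / (0.131 − 0.022) = $174,311.9266
Discount to today: PV = $174,311.9266 / (1 + 0.131)^4 = $174,311.9266 / 1.636253 = $106,531.17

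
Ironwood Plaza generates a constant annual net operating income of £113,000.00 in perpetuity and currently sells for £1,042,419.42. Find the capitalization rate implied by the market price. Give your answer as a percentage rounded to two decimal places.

P = C/r ⇒ r = C/P = £113,000.00/£1,042,419.42 = 0.108402

10.84%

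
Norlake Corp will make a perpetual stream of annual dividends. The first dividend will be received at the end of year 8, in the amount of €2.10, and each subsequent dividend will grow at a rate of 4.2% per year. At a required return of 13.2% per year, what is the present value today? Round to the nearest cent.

Value at end of year 7: C₁ / (r − g) = €2.10 / (0.132 − 0.042) = €23.3333
Discount to today: PV = €23.3333 / (1 + 0.132)^7 = €23.3333 / 2.381908 = €9.80

€9.80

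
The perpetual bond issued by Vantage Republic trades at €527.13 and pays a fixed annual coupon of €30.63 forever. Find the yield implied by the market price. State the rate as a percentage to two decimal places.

P = C/r ⇒ r = C/P = €30.63/€527.13 = 0.058107

5.81%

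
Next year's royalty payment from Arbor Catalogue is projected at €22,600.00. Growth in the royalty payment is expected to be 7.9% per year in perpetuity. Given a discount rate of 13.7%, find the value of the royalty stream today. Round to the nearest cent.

€389655.17

Growing perpetuity: P = D₁ / (r − g) = €22,600.0000 / (0.137 − 0.079) = €389,655.17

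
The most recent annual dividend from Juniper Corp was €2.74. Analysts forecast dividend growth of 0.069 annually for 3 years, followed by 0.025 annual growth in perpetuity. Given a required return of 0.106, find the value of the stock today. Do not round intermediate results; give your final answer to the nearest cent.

D_1 = 2.92906
D_2 = 3.13117
D_3 = 3.34722
Terminal value at year 3: TV = D_3×(1+g_2)/(r−g_2) = 3.43090/0.081 = 42.35674
P_0 = D_1/(1+r)^1 + D_2/(1+r)^2 + D_3/(1+r)^3 + TV/(1+r)^3
    = 2.64834 + 2.55974 + 2.47411 + 31.30813 = 38.99031

€38.99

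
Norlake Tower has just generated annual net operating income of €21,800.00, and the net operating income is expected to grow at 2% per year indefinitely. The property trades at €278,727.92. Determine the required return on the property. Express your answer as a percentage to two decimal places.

9.98%

D₁ = €21,800.00 × 1.02 = €22,236.0000
P = D₁/(r − g) ⇒ r = D₁/P + g = €22,236.0000/€278,727.92 + 0.02 = 0.079777 + 0.02 = 0.099777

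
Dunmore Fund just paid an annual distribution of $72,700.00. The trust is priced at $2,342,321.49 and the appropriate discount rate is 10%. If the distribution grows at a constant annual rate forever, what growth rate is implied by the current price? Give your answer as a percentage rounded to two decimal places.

6.69%

P = D₀(1+g)/(r−g) ⇒ P(r−g) = D₀(1+g) ⇒ g(P+D₀) = P·r − D₀
g = (P·r − D₀)/(P + D₀) = ($2,342,321.49×0.1 − $72,700.00) / ($2,342,321.49 + $72,700.00) = 0.066886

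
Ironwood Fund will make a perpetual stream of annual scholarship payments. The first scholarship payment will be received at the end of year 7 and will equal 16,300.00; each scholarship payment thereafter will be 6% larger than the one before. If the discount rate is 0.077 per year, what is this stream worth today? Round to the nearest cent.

614390.46

Value at end of year 6: C₁ / (r − g) = 16,300.00 / (0.077 − 0.06) = 958,823.5294
Discount to today: PV = 958,823.5294 / (1 + 0.077)^6 = 958,823.5294 / 1.560609 = 614,390.46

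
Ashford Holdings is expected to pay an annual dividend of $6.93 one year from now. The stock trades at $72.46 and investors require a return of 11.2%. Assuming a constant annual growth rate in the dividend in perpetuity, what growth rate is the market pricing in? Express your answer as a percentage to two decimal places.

P = D₁/(r−g) ⇒ g = r − D₁/P = 0.112 − $6.93/$72.46 = 0.016361

1.64%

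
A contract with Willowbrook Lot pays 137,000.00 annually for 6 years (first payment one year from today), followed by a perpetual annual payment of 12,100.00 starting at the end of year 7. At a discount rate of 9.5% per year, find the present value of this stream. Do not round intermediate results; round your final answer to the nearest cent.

PV of 6-year annuity: 137,000.00 × [1 − (1+0.095)^−6] / 0.095 = 605516.07649
Perpetuity value at year 6: 12,100.00 / 0.095 = 127368.42105
PV of perpetuity: 127368.42105 / (1+0.095)^6 = 73888.53401
Total PV = 605516.07649 + 73888.53401 = 679404.61049

679404.61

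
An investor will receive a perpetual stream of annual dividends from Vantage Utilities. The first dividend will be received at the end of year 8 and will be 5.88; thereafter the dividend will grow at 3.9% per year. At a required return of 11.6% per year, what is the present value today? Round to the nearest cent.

35.42

Value at end of year 7: C₁ / (r − g) = 5.88 / (0.116 − 0.039) = 76.3636
Discount to today: PV = 76.3636 / (1 + 0.116)^7 = 76.3636 / 2.156003 = 35.42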